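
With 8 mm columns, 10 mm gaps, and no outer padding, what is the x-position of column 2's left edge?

No margin, so column 2 starts at 1·(column + gutter) = 1·18 = 18 mm.

18 mm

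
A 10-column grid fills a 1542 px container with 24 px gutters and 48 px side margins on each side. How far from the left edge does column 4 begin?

Subtract both margins: 1542 − 2·48 = 1446 px.
10c + 9·24 = 1446 → 10c = 1230 → c = 123 px.
Before column 4: the margin + 3 columns + 3 gutters.
Offset = 48 + 3·(123 + 24) = 48 + 441 = 489 px.

489 px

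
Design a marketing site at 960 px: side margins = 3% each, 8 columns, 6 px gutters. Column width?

960 × (1 − 2·3%) = 960 × 94% = 902.4 px for the columns.
902.4 − 7·6 = 860.4; ÷8 gives c = 107.55 px.

107.55 px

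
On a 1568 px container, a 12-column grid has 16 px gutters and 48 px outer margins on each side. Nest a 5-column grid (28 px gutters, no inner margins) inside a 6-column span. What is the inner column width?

123.2 px

Outer content = 1568 − 2·48 = 1472 px.
1472 − 11·16 = 1296; ÷12 gives c = 108 px.
6-column span = 6·108 + 5·16 = 728 px.
5 columns + 4 gutters: 5d + 4·28 = 728.
5d = 728 − 112 = 616, so d = 123.2 px.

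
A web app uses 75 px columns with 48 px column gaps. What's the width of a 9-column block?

1059 px

9-column span = 9·75 + 8·48 = 1059 px.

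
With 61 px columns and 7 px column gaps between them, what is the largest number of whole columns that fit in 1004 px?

Each extra column adds 61 + 7 = 68 px.
(1004 + 7) / 68 = 14.87, so 14 columns fit.

14 columns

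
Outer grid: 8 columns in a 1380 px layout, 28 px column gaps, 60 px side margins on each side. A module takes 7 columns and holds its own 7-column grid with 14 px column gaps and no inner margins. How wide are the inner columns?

145 px

Take off 120 px of margins, leaving 1260 px.
1260 − 7·28 = 1064; ÷8 gives c = 133 px.
Span of 7: 7·133 + 6·28 = 931 + 168 = 1099 px.
7 columns + 6 column gaps: 7d + 6·14 = 1099.
7d = 1099 − 84 = 1015, so d = 145 px.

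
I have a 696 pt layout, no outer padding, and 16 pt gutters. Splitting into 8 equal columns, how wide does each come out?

73 pt

8 columns + 7 gutters: 8c + 7·16 = 696.
8c = 696 − 112 = 584, so c = 73 pt.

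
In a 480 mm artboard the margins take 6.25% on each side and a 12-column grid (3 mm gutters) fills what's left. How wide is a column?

32.25 mm

Margins: 6.25% × 480 = 30 mm each, so content = 480 − 60 = 420 mm.
12c + 11·3 = 420 → 12c = 387 → c = 32.25 mm.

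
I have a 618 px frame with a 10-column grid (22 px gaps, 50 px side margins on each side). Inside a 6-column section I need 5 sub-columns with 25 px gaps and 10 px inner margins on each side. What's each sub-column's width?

Outer content = 618 − 2·50 = 518 px.
Subtracting 9 gaps of 22 leaves 320 for 10 columns, so c = 32 px.
6 columns plus 5 gaps: 192 + 110 = 302 px.
Inner content = 302 − 2·10 = 282 px.
Subtracting 4 gaps of 25 leaves 182 for 5 columns, so d = 36.4 px.

36.4 px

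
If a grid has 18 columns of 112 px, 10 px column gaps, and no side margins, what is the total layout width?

2186 px

Layout = 18·112 + 17·10 = 2016 + 170 = 2186 px.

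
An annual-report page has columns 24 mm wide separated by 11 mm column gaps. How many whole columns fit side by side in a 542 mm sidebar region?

15 columns: 15·24 + 14·11 = 514 mm ≤ 542.
16 columns: 549 mm > 542. So 15.

15 columns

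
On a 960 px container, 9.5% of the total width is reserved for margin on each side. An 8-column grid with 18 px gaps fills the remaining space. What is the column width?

81.45 px

Margins: 9.5% × 960 = 91.2 px each, so content = 960 − 182.4 = 777.6 px.
8 columns + 7 gaps: 8c + 7·18 = 777.6.
8c = 777.6 − 126 = 651.6, so c = 81.45 px.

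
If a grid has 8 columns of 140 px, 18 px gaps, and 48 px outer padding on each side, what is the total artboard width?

Artboard = 2·48 + 8·140 + 7·18 = 96 + 1120 + 126 = 1342 px.

1342 px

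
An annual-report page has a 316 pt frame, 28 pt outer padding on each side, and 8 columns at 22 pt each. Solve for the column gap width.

Subtract both margins: 316 − 2·28 = 260 pt.
8·22 + 7g = 260 → 7g = 84 → g = 12 pt.

12 pt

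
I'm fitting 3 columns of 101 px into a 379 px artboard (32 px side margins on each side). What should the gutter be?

Content width = 379 − 2·32 = 315 px.
3 columns take 3·101 = 303 px; remaining 12 splits into 2 gutters.
g = 12 / 2 = 6 px.

6 px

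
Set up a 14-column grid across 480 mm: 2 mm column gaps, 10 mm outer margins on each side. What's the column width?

31 mm

Take off 20 mm of margins, leaving 460 mm.
14 columns + 13 column gaps: 14c + 13·2 = 460.
14c = 460 − 26 = 434, so c = 31 mm.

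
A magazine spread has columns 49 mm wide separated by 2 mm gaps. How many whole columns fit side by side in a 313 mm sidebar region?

k columns need k·49 + (k−1)·2 = k·51 − 2.
k·51 − 2 ≤ 313 → k ≤ 315 / 51 ≈ 6.18, so k = 6.

6 columns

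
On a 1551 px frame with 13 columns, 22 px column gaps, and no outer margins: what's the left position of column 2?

121 px

13 columns + 12 column gaps: 13c + 12·22 = 1551.
13c = 1551 − 264 = 1287, so c = 99 px.
Before column 2: 1 column + 1 column gap.
Offset = 1·(99 + 22) = 1·121 = 121 px.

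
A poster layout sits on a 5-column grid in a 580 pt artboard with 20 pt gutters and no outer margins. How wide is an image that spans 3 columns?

340 pt

Subtracting 4 gutters of 20 leaves 500 for 5 columns, so c = 100 pt.
Span of 3: 3·100 + 2·20 = 300 + 40 = 340 pt.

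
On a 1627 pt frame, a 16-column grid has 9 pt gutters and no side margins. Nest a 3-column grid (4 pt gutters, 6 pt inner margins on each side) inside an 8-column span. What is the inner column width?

Subtracting 15 gutters of 9 leaves 1492 for 16 columns, so c = 93.25 pt.
8 columns plus 7 gutters: 746 + 63 = 809 pt.
Inner content = 809 − 2·6 = 797 pt.
797 − 2·4 = 789; ÷3 gives d = 263 pt.

263 pt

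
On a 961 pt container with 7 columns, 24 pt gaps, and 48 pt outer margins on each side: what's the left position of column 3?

Take off 96 pt of margins, leaving 865 pt.
7 columns + 6 gaps: 7c + 6·24 = 865.
7c = 865 − 144 = 721, so c = 103 pt.
Each column+gutter stride is 127 pt; 2 of them past the 48 pt margin is 48 + 254 = 302 pt.

302 pt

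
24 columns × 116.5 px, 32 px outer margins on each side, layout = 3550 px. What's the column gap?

30 px

Inside the margins: 3550 − 64 = 3486 px.
24 columns take 24·116.5 = 2796 px; remaining 690 splits into 23 column gaps.
g = 690 / 23 = 30 px.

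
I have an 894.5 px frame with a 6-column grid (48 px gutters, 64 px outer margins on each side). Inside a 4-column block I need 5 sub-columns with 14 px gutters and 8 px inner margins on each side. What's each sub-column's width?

Outer content = 894.5 − 2·64 = 766.5 px.
766.5 − 5·48 = 526.5; ÷6 gives c = 87.75 px.
4-column span = 4·87.75 + 3·48 = 495 px.
Inner content = 495 − 2·8 = 479 px.
479 − 4·14 = 423; ÷5 gives d = 84.6 px.

84.6 px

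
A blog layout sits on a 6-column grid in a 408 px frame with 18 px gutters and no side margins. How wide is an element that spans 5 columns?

408 − 5·18 = 318; ÷6 gives c = 53 px.
5-column span = 5·53 + 4·18 = 337 px.

337 px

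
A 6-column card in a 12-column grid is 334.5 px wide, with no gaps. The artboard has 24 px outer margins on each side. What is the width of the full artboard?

717 px

334.5 / 6 = 55.75 px per column.
Summing: 48 + 669 = 717 px.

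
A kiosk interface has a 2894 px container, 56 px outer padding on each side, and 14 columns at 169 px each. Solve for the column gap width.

Inside the margins: 2894 − 112 = 2782 px.
14·169 + 13g = 2782 → 13g = 416 → g = 32 px.

32 px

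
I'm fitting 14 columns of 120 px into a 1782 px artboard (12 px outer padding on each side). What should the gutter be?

6 px

Inside the margins: 1782 − 24 = 1758 px.
14·120 + 13g = 1758 → 13g = 78 → g = 6 px.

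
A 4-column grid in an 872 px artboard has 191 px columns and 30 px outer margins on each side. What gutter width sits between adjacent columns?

16 px

Take off 60 px of margins, leaving 812 px.
4·191 + 3g = 812 → 3g = 48 → g = 16 px.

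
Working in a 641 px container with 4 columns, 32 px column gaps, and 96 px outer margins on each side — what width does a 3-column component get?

328.75 px

Subtract both margins: 641 − 2·96 = 449 px.
449 − 3·32 = 353; ÷4 gives c = 88.25 px.
3 columns plus 2 column gaps: 264.75 + 64 = 328.75 px.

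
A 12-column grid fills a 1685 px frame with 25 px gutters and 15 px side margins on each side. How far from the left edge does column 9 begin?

Inside the margins: 1685 − 30 = 1655 px.
12 columns + 11 gutters: 12c + 11·25 = 1655.
12c = 1655 − 275 = 1380, so c = 115 px.
Column 9 starts at margin + 8·(column + gutter) = 15 + 8·140 = 1135 px.

1135 px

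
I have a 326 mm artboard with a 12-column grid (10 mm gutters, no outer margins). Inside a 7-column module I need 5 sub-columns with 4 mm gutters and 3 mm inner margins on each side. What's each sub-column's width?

12 columns + 11 gutters: 12c + 11·10 = 326.
12c = 326 − 110 = 216, so c = 18 mm.
7-column span = 7·18 + 6·10 = 186 mm.
Inner content = 186 − 2·3 = 180 mm.
Subtracting 4 gutters of 4 leaves 164 for 5 columns, so d = 32.8 mm.

32.8 mm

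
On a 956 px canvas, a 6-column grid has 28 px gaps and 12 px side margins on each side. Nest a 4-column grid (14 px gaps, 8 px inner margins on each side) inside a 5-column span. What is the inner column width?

Inside the margins: 956 − 24 = 932 px.
6 columns + 5 gaps: 6c + 5·28 = 932.
6c = 932 − 140 = 792, so c = 132 px.
5-column span = 5·132 + 4·28 = 772 px.
Inner content = 772 − 2·8 = 756 px.
4d + 3·14 = 756 → 4d = 714 → d = 178.5 px.

178.5 px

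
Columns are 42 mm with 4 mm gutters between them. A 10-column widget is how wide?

456 mm

10 columns plus 9 gutters: 420 + 36 = 456 mm.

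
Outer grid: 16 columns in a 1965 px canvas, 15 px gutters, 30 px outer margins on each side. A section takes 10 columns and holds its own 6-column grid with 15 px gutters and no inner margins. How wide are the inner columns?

Outer content = 1965 − 2·30 = 1905 px.
16 columns + 15 gutters: 16c + 15·15 = 1905.
16c = 1905 − 225 = 1680, so c = 105 px.
10 columns plus 9 gutters: 1050 + 135 = 1185 px.
Subtracting 5 gutters of 15 leaves 1110 for 6 columns, so d = 185 px.

185 px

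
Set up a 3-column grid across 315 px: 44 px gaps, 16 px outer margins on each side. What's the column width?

65 px

Subtract both margins: 315 − 2·16 = 283 px.
3c + 2·44 = 283 → 3c = 195 → c = 65 px.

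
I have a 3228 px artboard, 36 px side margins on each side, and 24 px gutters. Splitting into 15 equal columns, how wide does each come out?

Inside the margins: 3228 − 72 = 3156 px.
Subtracting 14 gutters of 24 leaves 2820 for 15 columns, so c = 188 px.

188 px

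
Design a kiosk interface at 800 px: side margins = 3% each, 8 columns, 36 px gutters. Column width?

Margins: 3% × 800 = 24 px each, so content = 800 − 48 = 752 px.
8 columns + 7 gutters: 8c + 7·36 = 752.
8c = 752 − 252 = 500, so c = 62.5 px.

62.5 px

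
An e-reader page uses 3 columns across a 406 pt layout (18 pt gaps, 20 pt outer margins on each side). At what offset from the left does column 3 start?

Subtract both margins: 406 − 2·20 = 366 pt.
366 − 2·18 = 330; ÷3 gives c = 110 pt.
Each column+gutter stride is 128 pt; 2 of them past the 20 pt margin is 20 + 256 = 276 pt.

276 pt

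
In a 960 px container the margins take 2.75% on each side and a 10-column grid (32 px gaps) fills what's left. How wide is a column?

960 × (1 − 2·2.75%) = 960 × 94.5% = 907.2 px for the columns.
10c + 9·32 = 907.2 → 10c = 619.2 → c = 61.92 px.

61.92 px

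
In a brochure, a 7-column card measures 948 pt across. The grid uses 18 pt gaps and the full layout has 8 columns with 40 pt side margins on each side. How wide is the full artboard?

7c + 6·18 = 948 → 7c = 840 → c = 120 pt.
Artboard = 2·40 + 8·120 + 7·18 = 80 + 960 + 126 = 1166 pt.

1166 pt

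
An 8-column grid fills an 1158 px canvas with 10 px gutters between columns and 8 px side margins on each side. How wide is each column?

Subtract both margins: 1158 − 2·8 = 1142 px.
Subtracting 7 gutters of 10 leaves 1072 for 8 columns, so c = 134 px.

134 px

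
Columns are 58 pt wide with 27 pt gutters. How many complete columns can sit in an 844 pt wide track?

10 columns

10 columns: 10·58 + 9·27 = 823 pt ≤ 844.
11 columns: 908 pt > 844. So 10.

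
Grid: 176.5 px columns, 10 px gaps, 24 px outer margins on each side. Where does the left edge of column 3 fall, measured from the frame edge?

Before column 3: the margin + 2 columns + 2 gaps.
Offset = 24 + 2·(176.5 + 10) = 24 + 373 = 397 px.

397 px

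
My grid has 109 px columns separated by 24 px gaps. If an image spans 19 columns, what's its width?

19-column span = 19·109 + 18·24 = 2503 px.

2503 px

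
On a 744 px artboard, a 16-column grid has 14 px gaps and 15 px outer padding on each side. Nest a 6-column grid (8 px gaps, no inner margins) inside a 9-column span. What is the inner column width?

59.25 px

Outer content = 744 − 2·15 = 714 px.
16c + 15·14 = 714 → 16c = 504 → c = 31.5 px.
9-column span = 9·31.5 + 8·14 = 395.5 px.
6 columns + 5 gaps: 6d + 5·8 = 395.5.
6d = 395.5 − 40 = 355.5, so d = 59.25 px.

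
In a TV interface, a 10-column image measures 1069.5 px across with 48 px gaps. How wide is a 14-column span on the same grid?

10 columns + 9 gaps: 10c + 9·48 = 1069.5.
10c = 1069.5 − 432 = 637.5, so c = 63.75 px.
Span of 14: 14·63.75 + 13·48 = 892.5 + 624 = 1516.5 px.

1516.5 px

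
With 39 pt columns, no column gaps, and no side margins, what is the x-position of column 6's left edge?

195 pt

Before column 6: 5 columns + 5 column gaps.
Offset = 5·(39 + 0) = 5·39 = 195 pt.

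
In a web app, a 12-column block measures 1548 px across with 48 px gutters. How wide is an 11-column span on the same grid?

Subtracting 11 gutters of 48 leaves 1020 for 12 columns, so c = 85 px.
11 columns plus 10 gutters: 935 + 480 = 1415 px.

1415 px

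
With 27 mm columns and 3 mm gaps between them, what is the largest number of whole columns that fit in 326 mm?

10 columns

k columns need k·27 + (k−1)·3 = k·30 − 3.
k·30 − 3 ≤ 326 → k ≤ 329 / 30 ≈ 10.97, so k = 10.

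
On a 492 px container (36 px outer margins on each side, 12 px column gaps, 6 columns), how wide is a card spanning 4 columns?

Content width = 492 − 2·36 = 420 px.
6 columns + 5 column gaps: 6c + 5·12 = 420.
6c = 420 − 60 = 360, so c = 60 px.
4 columns plus 3 column gaps: 240 + 36 = 276 px.

276 px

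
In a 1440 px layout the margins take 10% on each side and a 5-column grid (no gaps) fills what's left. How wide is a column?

Each margin = 10% of 1440 = 144 px; content = 1440 − 2·144 = 1152 px.
5c = 1152 → c = 230.4 px.

230.4 px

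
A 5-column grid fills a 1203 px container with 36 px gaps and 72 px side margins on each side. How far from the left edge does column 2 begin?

291 px

Content = 1203 − 2·72 = 1059 px.
Subtracting 4 gaps of 36 leaves 915 for 5 columns, so c = 183 px.
Before column 2: the margin + 1 column + 1 gap.
Offset = 72 + 1·(183 + 36) = 72 + 219 = 291 px.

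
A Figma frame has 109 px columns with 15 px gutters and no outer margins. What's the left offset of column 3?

248 px

No margin, so column 3 starts at 2·(column + gutter) = 2·124 = 248 px.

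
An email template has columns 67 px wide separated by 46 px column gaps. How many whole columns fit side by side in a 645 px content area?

6 columns

Each extra column adds 67 + 46 = 113 px.
(645 + 46) / 113 = 6.12, so 6 columns fit.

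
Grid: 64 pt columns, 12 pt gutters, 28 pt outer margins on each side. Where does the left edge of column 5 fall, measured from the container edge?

Column 5 starts at margin + 4·(column + gutter) = 28 + 4·76 = 332 pt.

332 pt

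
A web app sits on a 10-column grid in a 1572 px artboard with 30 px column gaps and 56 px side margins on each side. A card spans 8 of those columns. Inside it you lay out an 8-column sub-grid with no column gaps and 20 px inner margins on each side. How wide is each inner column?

Inside the margins: 1572 − 112 = 1460 px.
1460 − 9·30 = 1190; ÷10 gives c = 119 px.
Span of 8: 8·119 + 7·30 = 952 + 210 = 1162 px.
Inner content = 1162 − 2·20 = 1122 px.
8d = 1122 → d = 140.25 px.

140.25 px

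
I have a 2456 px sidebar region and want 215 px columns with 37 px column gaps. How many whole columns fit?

k columns need k·215 + (k−1)·37 = k·252 − 37.
k·252 − 37 ≤ 2456 → k ≤ 2493 / 252 ≈ 9.89, so k = 9.

9 columns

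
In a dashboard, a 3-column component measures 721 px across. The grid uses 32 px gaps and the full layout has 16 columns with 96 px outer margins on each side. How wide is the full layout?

4176 px

3 columns + 2 gaps: 3c + 2·32 = 721.
3c = 721 − 64 = 657, so c = 219 px.
Layout = 2·96 + 16·219 + 15·32 = 192 + 3504 + 480 = 4176 px.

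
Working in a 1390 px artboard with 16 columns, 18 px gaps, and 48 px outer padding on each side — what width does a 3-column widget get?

Inside the margins: 1390 − 96 = 1294 px.
Subtracting 15 gaps of 18 leaves 1024 for 16 columns, so c = 64 px.
Span of 3: 3·64 + 2·18 = 192 + 36 = 228 px.

228 px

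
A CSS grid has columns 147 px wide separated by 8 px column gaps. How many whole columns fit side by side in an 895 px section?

5 columns

5 columns: 5·147 + 4·8 = 767 px ≤ 895.
6 columns: 922 px > 895. So 5.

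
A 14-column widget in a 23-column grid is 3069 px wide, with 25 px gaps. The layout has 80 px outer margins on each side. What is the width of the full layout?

5218 px

3069 − 13·25 = 2744; ÷14 gives c = 196 px.
Total width: 2·80 + 23·196 + 22·25 = 5218 px.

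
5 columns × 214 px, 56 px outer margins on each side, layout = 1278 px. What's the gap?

Subtract both margins: 1278 − 2·56 = 1166 px.
5·214 + 4g = 1166 → 4g = 96 → g = 24 px.

24 px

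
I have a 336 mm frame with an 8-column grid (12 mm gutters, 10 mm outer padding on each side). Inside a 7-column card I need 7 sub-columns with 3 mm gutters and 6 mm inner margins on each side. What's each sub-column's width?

Subtract both margins: 336 − 2·10 = 316 mm.
8 columns + 7 gutters: 8c + 7·12 = 316.
8c = 316 − 84 = 232, so c = 29 mm.
7 columns plus 6 gutters: 203 + 72 = 275 mm.
Inner content = 275 − 2·6 = 263 mm.
7 columns + 6 gutters: 7d + 6·3 = 263.
7d = 263 − 18 = 245, so d = 35 mm.

35 mm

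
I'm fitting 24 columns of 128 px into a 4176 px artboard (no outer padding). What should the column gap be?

24·128 + 23g = 4176 → 23g = 1104 → g = 48 px.

48 px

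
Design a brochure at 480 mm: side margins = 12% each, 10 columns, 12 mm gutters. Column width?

Margins: 12% × 480 = 57.6 mm each, so content = 480 − 115.2 = 364.8 mm.
10c + 9·12 = 364.8 → 10c = 256.8 → c = 25.68 mm.

25.68 mm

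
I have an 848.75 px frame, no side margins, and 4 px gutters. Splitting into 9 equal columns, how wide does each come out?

90.75 px

9 columns + 8 gutters: 9c + 8·4 = 848.75.
9c = 848.75 − 32 = 816.75, so c = 90.75 px.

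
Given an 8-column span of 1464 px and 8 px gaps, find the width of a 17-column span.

1464 − 7·8 = 1408; ÷8 gives c = 176 px.
17 columns plus 16 gaps: 2992 + 128 = 3120 px.

3120 px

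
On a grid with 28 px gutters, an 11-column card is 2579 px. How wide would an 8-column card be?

1868 px

11c + 10·28 = 2579 → 11c = 2299 → c = 209 px.
8 columns plus 7 gutters: 1672 + 196 = 1868 px.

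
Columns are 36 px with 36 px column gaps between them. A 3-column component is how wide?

180 px

Span of 3: 3·36 + 2·36 = 108 + 72 = 180 px.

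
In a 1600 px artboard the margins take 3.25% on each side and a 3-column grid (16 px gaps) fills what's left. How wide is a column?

1600 × (1 − 2·3.25%) = 1600 × 93.5% = 1496 px for the columns.
3 columns + 2 gaps: 3c + 2·16 = 1496.
3c = 1496 − 32 = 1464, so c = 488 px.

488 px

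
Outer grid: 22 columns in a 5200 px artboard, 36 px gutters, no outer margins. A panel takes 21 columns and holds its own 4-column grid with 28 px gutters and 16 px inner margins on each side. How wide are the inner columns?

Subtracting 21 gutters of 36 leaves 4444 for 22 columns, so c = 202 px.
21-column span = 21·202 + 20·36 = 4962 px.
Inner content = 4962 − 2·16 = 4930 px.
4d + 3·28 = 4930 → 4d = 4846 → d = 1211.5 px.

1211.5 px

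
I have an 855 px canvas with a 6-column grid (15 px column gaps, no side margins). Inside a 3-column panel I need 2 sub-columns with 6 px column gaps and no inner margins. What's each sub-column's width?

855 − 5·15 = 780; ÷6 gives c = 130 px.
Span of 3: 3·130 + 2·15 = 390 + 30 = 420 px.
2 columns + 1 column gap: 2d + 1·6 = 420.
2d = 420 − 6 = 414, so d = 207 px.

207 px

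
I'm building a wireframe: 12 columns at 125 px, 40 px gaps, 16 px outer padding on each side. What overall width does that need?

Artboard = 2·16 + 12·125 + 11·40 = 32 + 1500 + 440 = 1972 px.

1972 px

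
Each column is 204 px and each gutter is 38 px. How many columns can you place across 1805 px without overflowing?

7 columns

7 columns: 7·204 + 6·38 = 1656 px ≤ 1805.
8 columns: 1898 px > 1805. So 7.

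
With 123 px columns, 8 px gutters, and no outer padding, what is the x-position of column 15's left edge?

1834 px

Before column 15: 14 columns + 14 gutters.
Offset = 14·(123 + 8) = 14·131 = 1834 px.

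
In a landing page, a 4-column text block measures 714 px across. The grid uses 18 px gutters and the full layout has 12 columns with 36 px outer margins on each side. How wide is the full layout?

2250 px

Subtracting 3 gutters of 18 leaves 660 for 4 columns, so c = 165 px.
Layout = 2·36 + 12·165 + 11·18 = 72 + 1980 + 198 = 2250 px.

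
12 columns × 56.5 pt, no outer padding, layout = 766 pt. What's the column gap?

12·56.5 + 11g = 766 → 11g = 88 → g = 8 pt.

8 pt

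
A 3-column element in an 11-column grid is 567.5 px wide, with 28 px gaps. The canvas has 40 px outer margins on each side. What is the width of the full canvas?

3 columns + 2 gaps: 3c + 2·28 = 567.5.
3c = 567.5 − 56 = 511.5, so c = 170.5 px.
Adding margins, columns and gutters: 80 + 1875.5 + 280 = 2235.5 px.

2235.5 px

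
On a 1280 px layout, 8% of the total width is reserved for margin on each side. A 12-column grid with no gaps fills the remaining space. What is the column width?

89.6 px

Margins: 8% × 1280 = 102.4 px each, so content = 1280 − 204.8 = 1075.2 px.
1075.2 / 12 = 89.6 px per column.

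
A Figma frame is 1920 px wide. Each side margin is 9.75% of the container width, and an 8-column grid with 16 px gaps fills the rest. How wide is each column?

179.2 px

Margins: 9.75% × 1920 = 187.2 px each, so content = 1920 − 374.4 = 1545.6 px.
1545.6 − 7·16 = 1433.6; ÷8 gives c = 179.2 px.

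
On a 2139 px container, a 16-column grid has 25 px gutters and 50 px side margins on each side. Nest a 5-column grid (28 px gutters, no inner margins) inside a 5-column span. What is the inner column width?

Outer content = 2139 − 2·50 = 2039 px.
16c + 15·25 = 2039 → 16c = 1664 → c = 104 px.
5-column span = 5·104 + 4·25 = 620 px.
Subtracting 4 gutters of 28 leaves 508 for 5 columns, so d = 101.6 px.

101.6 px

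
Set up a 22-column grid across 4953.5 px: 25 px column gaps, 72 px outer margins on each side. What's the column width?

Inside the margins: 4953.5 − 144 = 4809.5 px.
4809.5 − 21·25 = 4284.5; ÷22 gives c = 194.75 px.

194.75 px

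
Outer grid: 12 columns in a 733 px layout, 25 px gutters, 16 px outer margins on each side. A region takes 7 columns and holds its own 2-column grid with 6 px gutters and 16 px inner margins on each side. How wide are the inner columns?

Outer content = 733 − 2·16 = 701 px.
701 − 11·25 = 426; ÷12 gives c = 35.5 px.
7-column span = 7·35.5 + 6·25 = 398.5 px.
Inner content = 398.5 − 2·16 = 366.5 px.
2 columns + 1 gutter: 2d + 1·6 = 366.5.
2d = 366.5 − 6 = 360.5, so d = 180.25 px.

180.25 px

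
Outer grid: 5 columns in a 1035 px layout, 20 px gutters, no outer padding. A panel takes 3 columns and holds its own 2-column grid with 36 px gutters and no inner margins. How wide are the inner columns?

5 columns + 4 gutters: 5c + 4·20 = 1035.
5c = 1035 − 80 = 955, so c = 191 px.
3 columns plus 2 gutters: 573 + 40 = 613 px.
613 − 1·36 = 577; ÷2 gives d = 288.5 px.

288.5 px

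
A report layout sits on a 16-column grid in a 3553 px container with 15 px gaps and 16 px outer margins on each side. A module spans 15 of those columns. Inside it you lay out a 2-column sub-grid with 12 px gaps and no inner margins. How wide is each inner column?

1644 px

Subtract both margins: 3553 − 2·16 = 3521 px.
16 columns + 15 gaps: 16c + 15·15 = 3521.
16c = 3521 − 225 = 3296, so c = 206 px.
15-column span = 15·206 + 14·15 = 3300 px.
2 columns + 1 gap: 2d + 1·12 = 3300.
2d = 3300 − 12 = 3288, so d = 1644 px.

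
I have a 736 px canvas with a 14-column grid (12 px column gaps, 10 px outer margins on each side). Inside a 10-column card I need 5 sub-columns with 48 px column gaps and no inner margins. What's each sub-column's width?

Take off 20 px of margins, leaving 716 px.
14 columns + 13 column gaps: 14c + 13·12 = 716.
14c = 716 − 156 = 560, so c = 40 px.
Span of 10: 10·40 + 9·12 = 400 + 108 = 508 px.
508 − 4·48 = 316; ÷5 gives d = 63.2 px.

63.2 px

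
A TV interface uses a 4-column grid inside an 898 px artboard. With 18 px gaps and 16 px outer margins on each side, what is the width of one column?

203 px

Inside the margins: 898 − 32 = 866 px.
4 columns + 3 gaps: 4c + 3·18 = 866.
4c = 866 − 54 = 812, so c = 203 px.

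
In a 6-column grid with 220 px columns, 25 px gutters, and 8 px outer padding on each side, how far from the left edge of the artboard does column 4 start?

743 px

Column 4 starts at margin + 3·(column + gutter) = 8 + 3·245 = 743 px.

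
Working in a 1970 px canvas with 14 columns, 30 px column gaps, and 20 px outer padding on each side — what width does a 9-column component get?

1230 px

Content width = 1970 − 2·20 = 1930 px.
1930 − 13·30 = 1540; ÷14 gives c = 110 px.
9 columns plus 8 column gaps: 990 + 240 = 1230 px.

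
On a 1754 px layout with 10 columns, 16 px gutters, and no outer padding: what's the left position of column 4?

531 px

10 columns + 9 gutters: 10c + 9·16 = 1754.
10c = 1754 − 144 = 1610, so c = 161 px.
Each column+gutter stride is 177 px; with no margin, 3 of them is 531 px.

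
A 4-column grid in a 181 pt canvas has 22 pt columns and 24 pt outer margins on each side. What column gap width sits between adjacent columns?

15 pt

Content width = 181 − 2·24 = 133 pt.
4·22 + 3g = 133 → 3g = 45 → g = 15 pt.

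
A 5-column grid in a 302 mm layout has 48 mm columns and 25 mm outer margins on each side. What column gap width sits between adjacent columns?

3 mm

Take off 50 mm of margins, leaving 252 mm.
5 columns take 5·48 = 240 mm; remaining 12 splits into 4 column gaps.
g = 12 / 4 = 3 mm.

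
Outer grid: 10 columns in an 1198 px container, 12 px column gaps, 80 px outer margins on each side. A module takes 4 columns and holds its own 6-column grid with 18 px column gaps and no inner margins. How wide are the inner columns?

53 px

Inside the margins: 1198 − 160 = 1038 px.
Subtracting 9 column gaps of 12 leaves 930 for 10 columns, so c = 93 px.
Span of 4: 4·93 + 3·12 = 372 + 36 = 408 px.
6 columns + 5 column gaps: 6d + 5·18 = 408.
6d = 408 − 90 = 318, so d = 53 px.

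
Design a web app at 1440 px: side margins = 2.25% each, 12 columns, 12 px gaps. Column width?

103.6 px

Each margin = 2.25% of 1440 = 32.4 px; content = 1440 − 2·32.4 = 1375.2 px.
Subtracting 11 gaps of 12 leaves 1243.2 for 12 columns, so c = 103.6 px.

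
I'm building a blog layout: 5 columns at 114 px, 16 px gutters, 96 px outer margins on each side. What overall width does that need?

826 px

Adding margins, columns and gutters: 192 + 570 + 64 = 826 px.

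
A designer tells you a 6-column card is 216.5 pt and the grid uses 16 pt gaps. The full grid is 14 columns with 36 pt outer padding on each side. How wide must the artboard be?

598.5 pt

6c + 5·16 = 216.5 → 6c = 136.5 → c = 22.75 pt.
Adding margins, columns and gutters: 72 + 318.5 + 208 = 598.5 pt.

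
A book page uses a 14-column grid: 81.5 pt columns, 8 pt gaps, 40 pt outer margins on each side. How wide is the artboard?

Artboard = 2·40 + 14·81.5 + 13·8 = 80 + 1141 + 104 = 1325 pt.

1325 pt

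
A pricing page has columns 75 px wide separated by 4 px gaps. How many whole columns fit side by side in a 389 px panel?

Each extra column adds 75 + 4 = 79 px.
(389 + 4) / 79 = 4.97, so 4 columns fit.

4 columns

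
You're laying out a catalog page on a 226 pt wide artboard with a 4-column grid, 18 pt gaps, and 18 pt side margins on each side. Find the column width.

Subtract both margins: 226 − 2·18 = 190 pt.
4c + 3·18 = 190 → 4c = 136 → c = 34 pt.

34 pt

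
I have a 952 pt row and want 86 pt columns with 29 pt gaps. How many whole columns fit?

Each extra column adds 86 + 29 = 115 pt.
(952 + 29) / 115 = 8.53, so 8 columns fit.

8 columns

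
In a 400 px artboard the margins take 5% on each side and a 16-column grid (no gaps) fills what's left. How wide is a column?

400 × (1 − 2·5%) = 400 × 90% = 360 px for the columns.
360 / 16 = 22.5 px per column.

22.5 px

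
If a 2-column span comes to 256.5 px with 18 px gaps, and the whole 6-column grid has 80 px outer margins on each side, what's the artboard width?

965.5 px

2 columns + 1 gap: 2c + 1·18 = 256.5.
2c = 256.5 − 18 = 238.5, so c = 119.25 px.
Adding margins, columns and gutters: 160 + 715.5 + 90 = 965.5 px.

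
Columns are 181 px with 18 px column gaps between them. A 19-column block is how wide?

3763 px

19 columns plus 18 column gaps: 3439 + 324 = 3763 px.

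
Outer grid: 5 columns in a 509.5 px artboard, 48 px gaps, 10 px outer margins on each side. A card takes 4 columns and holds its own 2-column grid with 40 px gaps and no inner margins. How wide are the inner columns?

171 px

Take off 20 px of margins, leaving 489.5 px.
Subtracting 4 gaps of 48 leaves 297.5 for 5 columns, so c = 59.5 px.
4 columns plus 3 gaps: 238 + 144 = 382 px.
2 columns + 1 gap: 2d + 1·40 = 382.
2d = 382 − 40 = 342, so d = 171 px.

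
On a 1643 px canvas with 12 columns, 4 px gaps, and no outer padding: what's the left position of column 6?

686.25 px

Subtracting 11 gaps of 4 leaves 1599 for 12 columns, so c = 133.25 px.
Each column+gutter stride is 137.25 px; with no margin, 5 of them is 686.25 px.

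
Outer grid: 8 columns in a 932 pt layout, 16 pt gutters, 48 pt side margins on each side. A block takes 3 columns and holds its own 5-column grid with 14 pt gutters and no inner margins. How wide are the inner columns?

Outer content = 932 − 2·48 = 836 pt.
8 columns + 7 gutters: 8c + 7·16 = 836.
8c = 836 − 112 = 724, so c = 90.5 pt.
3-column span = 3·90.5 + 2·16 = 303.5 pt.
5 columns + 4 gutters: 5d + 4·14 = 303.5.
5d = 303.5 − 56 = 247.5, so d = 49.5 pt.

49.5 pt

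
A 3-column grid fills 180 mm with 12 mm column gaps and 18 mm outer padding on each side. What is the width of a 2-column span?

Content width = 180 − 2·18 = 144 mm.
3 columns + 2 column gaps: 3c + 2·12 = 144.
3c = 144 − 24 = 120, so c = 40 mm.
Span of 2: 2·40 + 1·12 = 80 + 12 = 92 mm.

92 mm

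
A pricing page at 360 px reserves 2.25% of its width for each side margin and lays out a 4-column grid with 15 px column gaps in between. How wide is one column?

Margins: 2.25% × 360 = 8.1 px each, so content = 360 − 16.2 = 343.8 px.
Subtracting 3 column gaps of 15 leaves 298.8 for 4 columns, so c = 74.7 px.

74.7 px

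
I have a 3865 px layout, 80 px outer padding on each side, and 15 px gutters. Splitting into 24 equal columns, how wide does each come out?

140 px

Take off 160 px of margins, leaving 3705 px.
24 columns + 23 gutters: 24c + 23·15 = 3705.
24c = 3705 − 345 = 3360, so c = 140 px.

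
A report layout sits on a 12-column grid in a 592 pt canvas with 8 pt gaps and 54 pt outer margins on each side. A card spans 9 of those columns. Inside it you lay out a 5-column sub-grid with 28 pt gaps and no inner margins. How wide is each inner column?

Take off 108 pt of margins, leaving 484 pt.
12c + 11·8 = 484 → 12c = 396 → c = 33 pt.
9-column span = 9·33 + 8·8 = 361 pt.
361 − 4·28 = 249; ÷5 gives d = 49.8 pt.

49.8 pt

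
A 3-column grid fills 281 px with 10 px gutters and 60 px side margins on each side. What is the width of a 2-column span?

Content width = 281 − 2·60 = 161 px.
3c + 2·10 = 161 → 3c = 141 → c = 47 px.
Span of 2: 2·47 + 1·10 = 94 + 10 = 104 px.

104 px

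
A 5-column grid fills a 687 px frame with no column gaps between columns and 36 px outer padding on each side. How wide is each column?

123 px

Content width = 687 − 2·36 = 615 px.
5c = 615 → c = 123 px.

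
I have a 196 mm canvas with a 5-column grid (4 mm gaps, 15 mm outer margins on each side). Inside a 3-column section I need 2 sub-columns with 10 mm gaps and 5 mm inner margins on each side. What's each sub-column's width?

39 mm

Inside the margins: 196 − 30 = 166 mm.
5 columns + 4 gaps: 5c + 4·4 = 166.
5c = 166 − 16 = 150, so c = 30 mm.
3 columns plus 2 gaps: 90 + 8 = 98 mm.
Inner content = 98 − 2·5 = 88 mm.
Subtracting 1 gap of 10 leaves 78 for 2 columns, so d = 39 mm.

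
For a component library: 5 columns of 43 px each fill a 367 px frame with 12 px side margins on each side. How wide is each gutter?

32 px

Content width = 367 − 2·12 = 343 px.
Columns use 215 px, leaving 128 px across 4 gutters = 32 px each.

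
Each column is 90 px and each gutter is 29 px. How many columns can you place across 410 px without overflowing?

k columns need k·90 + (k−1)·29 = k·119 − 29.
k·119 − 29 ≤ 410 → k ≤ 439 / 119 ≈ 3.69, so k = 3.

3 columns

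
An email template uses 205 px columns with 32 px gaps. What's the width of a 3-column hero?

Span of 3: 3·205 + 2·32 = 615 + 64 = 679 px.

679 px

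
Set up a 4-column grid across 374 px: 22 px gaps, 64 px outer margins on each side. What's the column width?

45 px

Content width = 374 − 2·64 = 246 px.
4 columns + 3 gaps: 4c + 3·22 = 246.
4c = 246 − 66 = 180, so c = 45 px.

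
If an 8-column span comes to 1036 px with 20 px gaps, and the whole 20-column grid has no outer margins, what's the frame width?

2620 px

1036 − 7·20 = 896; ÷8 gives c = 112 px.
Summing: 2240 + 380 = 2620 px.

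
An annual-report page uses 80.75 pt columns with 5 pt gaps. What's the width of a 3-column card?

252.25 pt

Span of 3: 3·80.75 + 2·5 = 242.25 + 10 = 252.25 pt.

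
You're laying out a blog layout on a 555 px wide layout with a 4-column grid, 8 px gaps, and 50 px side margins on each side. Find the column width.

107.75 px

Take off 100 px of margins, leaving 455 px.
4 columns + 3 gaps: 4c + 3·8 = 455.
4c = 455 − 24 = 431, so c = 107.75 px.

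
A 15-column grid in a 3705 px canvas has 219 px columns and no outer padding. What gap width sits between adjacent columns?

30 px

15·219 + 14g = 3705 → 14g = 420 → g = 30 px.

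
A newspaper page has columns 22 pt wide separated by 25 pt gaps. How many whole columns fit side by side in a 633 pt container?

Each extra column adds 22 + 25 = 47 pt.
(633 + 25) / 47 = 14.00, so 14 columns fit.

14 columns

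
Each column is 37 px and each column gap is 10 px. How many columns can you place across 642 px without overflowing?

k columns need k·37 + (k−1)·10 = k·47 − 10.
k·47 − 10 ≤ 642 → k ≤ 652 / 47 ≈ 13.87, so k = 13.

13 columns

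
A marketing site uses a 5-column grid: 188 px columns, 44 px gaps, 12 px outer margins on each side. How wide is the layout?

1140 px

Layout = 2·12 + 5·188 + 4·44 = 24 + 940 + 176 = 1140 px.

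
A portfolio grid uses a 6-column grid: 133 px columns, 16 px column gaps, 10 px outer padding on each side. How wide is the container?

Container = 2·10 + 6·133 + 5·16 = 20 + 798 + 80 = 898 px.

898 px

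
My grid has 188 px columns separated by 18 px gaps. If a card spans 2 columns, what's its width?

2-column span = 2·188 + 1·18 = 394 px.

394 px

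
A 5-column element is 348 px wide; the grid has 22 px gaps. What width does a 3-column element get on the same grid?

200 px

348 − 4·22 = 260; ÷5 gives c = 52 px.
Span of 3: 3·52 + 2·22 = 156 + 44 = 200 px.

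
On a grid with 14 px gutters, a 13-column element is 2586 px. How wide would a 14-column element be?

Subtracting 12 gutters of 14 leaves 2418 for 13 columns, so c = 186 px.
Span of 14: 14·186 + 13·14 = 2604 + 182 = 2786 px.

2786 px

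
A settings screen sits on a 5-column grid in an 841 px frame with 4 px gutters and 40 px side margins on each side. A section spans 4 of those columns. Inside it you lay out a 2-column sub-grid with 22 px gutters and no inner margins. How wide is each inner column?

Outer content = 841 − 2·40 = 761 px.
5 columns + 4 gutters: 5c + 4·4 = 761.
5c = 761 − 16 = 745, so c = 149 px.
4-column span = 4·149 + 3·4 = 608 px.
Subtracting 1 gutter of 22 leaves 586 for 2 columns, so d = 293 px.

293 px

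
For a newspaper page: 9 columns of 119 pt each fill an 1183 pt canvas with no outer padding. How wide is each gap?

14 pt

9 columns take 9·119 = 1071 pt; remaining 112 splits into 8 gaps.
g = 112 / 8 = 14 pt.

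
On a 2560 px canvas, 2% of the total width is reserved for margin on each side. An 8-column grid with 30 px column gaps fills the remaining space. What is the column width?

Each margin = 2% of 2560 = 51.2 px; content = 2560 − 2·51.2 = 2457.6 px.
8 columns + 7 column gaps: 8c + 7·30 = 2457.6.
8c = 2457.6 − 210 = 2247.6, so c = 280.95 px.

280.95 px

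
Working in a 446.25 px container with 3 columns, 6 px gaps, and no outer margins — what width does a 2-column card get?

295.5 px

3 columns + 2 gaps: 3c + 2·6 = 446.25.
3c = 446.25 − 12 = 434.25, so c = 144.75 px.
2-column span = 2·144.75 + 1·6 = 295.5 px.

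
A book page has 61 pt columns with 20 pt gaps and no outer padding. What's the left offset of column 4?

243 pt

Each column+gutter stride is 81 pt; with no margin, 3 of them is 243 pt.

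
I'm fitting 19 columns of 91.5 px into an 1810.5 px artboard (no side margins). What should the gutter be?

Columns use 1738.5 px, leaving 72 px across 18 gutters = 4 px each.

4 px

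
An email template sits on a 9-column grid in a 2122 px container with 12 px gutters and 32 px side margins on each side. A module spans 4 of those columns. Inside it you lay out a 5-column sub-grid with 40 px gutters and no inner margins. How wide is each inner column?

149.6 px

Inside the margins: 2122 − 64 = 2058 px.
Subtracting 8 gutters of 12 leaves 1962 for 9 columns, so c = 218 px.
Span of 4: 4·218 + 3·12 = 872 + 36 = 908 px.
5d + 4·40 = 908 → 5d = 748 → d = 149.6 px.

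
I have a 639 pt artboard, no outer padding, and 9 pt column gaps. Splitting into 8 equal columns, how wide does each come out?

72 pt

Subtracting 7 column gaps of 9 leaves 576 for 8 columns, so c = 72 pt.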